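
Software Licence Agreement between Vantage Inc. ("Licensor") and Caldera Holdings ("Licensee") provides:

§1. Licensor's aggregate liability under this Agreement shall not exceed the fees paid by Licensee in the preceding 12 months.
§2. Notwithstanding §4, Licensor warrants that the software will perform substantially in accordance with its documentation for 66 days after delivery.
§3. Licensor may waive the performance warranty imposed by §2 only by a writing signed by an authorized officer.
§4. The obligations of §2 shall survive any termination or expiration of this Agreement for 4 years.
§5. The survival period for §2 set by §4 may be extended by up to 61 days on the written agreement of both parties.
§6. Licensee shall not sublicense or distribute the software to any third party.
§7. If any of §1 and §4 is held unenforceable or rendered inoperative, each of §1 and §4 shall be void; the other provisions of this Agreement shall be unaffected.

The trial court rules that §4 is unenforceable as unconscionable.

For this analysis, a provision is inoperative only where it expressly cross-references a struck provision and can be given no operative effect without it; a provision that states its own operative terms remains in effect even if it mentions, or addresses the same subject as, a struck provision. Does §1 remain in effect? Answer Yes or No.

§4 is struck. §5 does nothing except set the extension of the survival period for §2 by reference to §4; with §4 gone it has no independent effect and is inoperative. Although §2 refers to §4, its operative terms do not depend on §4, so it remains in effect. §7 declares §1 and §4 mutually dependent; since one of them has fallen, all of them are of no effect. That brings down §1 as well. The remainder continues in force under §7. The provisions still in force are §2, §3, §6, and §7. §1 is among the inoperative provisions, so the answer is no.

No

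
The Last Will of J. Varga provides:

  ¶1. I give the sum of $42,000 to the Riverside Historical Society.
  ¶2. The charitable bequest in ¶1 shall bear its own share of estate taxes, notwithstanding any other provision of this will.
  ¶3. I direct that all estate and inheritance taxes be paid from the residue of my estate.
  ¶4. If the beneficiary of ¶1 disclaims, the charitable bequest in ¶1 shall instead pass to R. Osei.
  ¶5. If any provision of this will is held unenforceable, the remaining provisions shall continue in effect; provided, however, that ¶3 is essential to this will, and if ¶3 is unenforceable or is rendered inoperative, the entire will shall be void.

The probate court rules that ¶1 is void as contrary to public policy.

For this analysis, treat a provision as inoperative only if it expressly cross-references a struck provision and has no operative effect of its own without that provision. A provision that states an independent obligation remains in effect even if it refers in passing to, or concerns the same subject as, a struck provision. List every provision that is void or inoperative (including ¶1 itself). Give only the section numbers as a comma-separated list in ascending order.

¶1 is struck. ¶2 merely fixes the tax charge on ¶1; with ¶1 gone it has nothing to operate on and falls away. The only function of ¶4 is the alternative disposition for ¶1, so it cannot stand once ¶1 is removed. ¶5 makes ¶3 an essential term, but ¶3 is unaffected, so the severability proviso in ¶5 preserves the remaining provisions. ¶3 and ¶5 remain in effect.

1, 2, 4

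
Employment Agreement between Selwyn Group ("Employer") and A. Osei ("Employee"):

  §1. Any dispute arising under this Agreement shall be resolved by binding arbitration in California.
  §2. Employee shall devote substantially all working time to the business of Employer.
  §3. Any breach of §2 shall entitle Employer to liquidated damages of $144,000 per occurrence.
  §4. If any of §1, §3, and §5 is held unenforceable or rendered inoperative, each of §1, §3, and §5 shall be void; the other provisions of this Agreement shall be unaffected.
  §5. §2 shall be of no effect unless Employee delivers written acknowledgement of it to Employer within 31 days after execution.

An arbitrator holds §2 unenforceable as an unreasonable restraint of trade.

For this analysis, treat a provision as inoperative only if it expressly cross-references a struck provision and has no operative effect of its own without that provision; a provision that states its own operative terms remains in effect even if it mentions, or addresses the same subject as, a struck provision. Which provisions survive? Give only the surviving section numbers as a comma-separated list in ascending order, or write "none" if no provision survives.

4

§2 is struck. §3 has no operative effect of its own apart from §2 and is therefore inoperative. §5 has no operative effect of its own apart from §2 and is therefore inoperative. §4 declares §1, §3, and §5 mutually dependent; since one of them has fallen, all of them are of no effect. That brings down §1 as well. The remainder continues in force under §4. Only §4 remains in effect.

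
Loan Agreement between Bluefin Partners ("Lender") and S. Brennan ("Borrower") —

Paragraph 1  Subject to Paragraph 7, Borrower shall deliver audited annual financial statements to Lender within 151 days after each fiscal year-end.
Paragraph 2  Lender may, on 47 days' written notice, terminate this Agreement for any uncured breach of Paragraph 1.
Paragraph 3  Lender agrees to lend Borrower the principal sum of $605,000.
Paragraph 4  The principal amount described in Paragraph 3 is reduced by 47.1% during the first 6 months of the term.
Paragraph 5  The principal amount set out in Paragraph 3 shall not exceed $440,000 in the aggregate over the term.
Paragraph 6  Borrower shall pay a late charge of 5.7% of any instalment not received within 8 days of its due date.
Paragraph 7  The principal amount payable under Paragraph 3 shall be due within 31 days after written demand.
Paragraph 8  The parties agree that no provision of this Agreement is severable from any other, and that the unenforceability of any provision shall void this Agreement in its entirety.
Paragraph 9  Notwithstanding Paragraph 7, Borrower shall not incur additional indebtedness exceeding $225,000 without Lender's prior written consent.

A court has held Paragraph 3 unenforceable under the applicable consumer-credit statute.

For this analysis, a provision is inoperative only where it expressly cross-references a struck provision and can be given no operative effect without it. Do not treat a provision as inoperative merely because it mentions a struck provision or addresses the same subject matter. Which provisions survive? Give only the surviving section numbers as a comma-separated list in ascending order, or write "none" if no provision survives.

Paragraph 3 is struck. Paragraph 4 has no operative effect of its own apart from Paragraph 3 and is therefore inoperative. Paragraph 5 operates only by reference to Paragraph 3, so it falls with Paragraph 3. The whole of Paragraph 7 is the payment deadline for the principal amount, defined by reference to Paragraph 3, so Paragraph 7 cannot stand once Paragraph 3 is removed. Paragraph 8 provides that the Agreement is not severable, so the invalidity of any one provision voids the entire Agreement. No provision of the Agreement survives.

none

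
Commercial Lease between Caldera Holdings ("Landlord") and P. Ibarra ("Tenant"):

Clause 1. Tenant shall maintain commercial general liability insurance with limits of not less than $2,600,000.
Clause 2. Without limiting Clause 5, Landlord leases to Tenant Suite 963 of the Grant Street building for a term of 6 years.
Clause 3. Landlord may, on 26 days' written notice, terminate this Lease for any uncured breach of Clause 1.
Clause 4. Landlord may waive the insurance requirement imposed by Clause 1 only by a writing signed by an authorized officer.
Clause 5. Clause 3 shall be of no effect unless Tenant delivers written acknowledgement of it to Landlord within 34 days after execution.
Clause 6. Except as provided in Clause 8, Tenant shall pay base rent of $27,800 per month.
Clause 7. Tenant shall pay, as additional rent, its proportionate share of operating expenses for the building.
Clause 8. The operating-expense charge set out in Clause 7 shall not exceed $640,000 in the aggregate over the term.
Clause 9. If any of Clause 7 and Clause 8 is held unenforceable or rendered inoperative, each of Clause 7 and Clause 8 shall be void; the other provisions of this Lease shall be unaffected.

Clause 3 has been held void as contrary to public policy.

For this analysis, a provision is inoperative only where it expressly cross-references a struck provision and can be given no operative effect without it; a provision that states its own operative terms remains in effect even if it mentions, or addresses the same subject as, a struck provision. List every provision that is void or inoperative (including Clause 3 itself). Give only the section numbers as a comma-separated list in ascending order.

3, 5

Clause 3 is struck. Clause 5 merely fixes the acknowledgement condition for Clause 3; with Clause 3 gone it has nothing to operate on and falls away. Although Clause 2 refers to Clause 5, its operative terms do not depend on Clause 5, so it remains in effect. Clause 9 ties Clause 7 and Clause 8 together, but none of those is affected here; the remaining provisions continue in force under Clause 9. Clause 1, Clause 2, Clause 4, Clause 6, Clause 7, Clause 8, and Clause 9 remain in effect.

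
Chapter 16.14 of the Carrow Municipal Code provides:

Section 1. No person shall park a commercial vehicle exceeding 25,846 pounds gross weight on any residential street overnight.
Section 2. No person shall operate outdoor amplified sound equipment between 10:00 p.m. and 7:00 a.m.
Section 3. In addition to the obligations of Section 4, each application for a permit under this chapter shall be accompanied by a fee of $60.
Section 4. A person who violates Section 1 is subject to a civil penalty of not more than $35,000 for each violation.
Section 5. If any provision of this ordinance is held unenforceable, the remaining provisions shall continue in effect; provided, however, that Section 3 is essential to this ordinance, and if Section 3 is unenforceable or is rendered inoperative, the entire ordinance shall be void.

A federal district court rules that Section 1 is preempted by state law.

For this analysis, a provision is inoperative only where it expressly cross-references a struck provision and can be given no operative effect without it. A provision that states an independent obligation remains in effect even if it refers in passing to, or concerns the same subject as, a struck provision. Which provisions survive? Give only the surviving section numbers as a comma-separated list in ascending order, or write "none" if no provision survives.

Section 1 is struck. Section 4 operates only by reference to Section 1, so it falls with Section 1. Although Section 3 refers to Section 4, its operative terms do not depend on Section 4, so it remains in effect. Section 5 makes Section 3 an essential term, but Section 3 is unaffected, so the severability proviso in Section 5 preserves the remaining provisions. The provisions still in force are Section 2, Section 3, and Section 5.

2, 3, 5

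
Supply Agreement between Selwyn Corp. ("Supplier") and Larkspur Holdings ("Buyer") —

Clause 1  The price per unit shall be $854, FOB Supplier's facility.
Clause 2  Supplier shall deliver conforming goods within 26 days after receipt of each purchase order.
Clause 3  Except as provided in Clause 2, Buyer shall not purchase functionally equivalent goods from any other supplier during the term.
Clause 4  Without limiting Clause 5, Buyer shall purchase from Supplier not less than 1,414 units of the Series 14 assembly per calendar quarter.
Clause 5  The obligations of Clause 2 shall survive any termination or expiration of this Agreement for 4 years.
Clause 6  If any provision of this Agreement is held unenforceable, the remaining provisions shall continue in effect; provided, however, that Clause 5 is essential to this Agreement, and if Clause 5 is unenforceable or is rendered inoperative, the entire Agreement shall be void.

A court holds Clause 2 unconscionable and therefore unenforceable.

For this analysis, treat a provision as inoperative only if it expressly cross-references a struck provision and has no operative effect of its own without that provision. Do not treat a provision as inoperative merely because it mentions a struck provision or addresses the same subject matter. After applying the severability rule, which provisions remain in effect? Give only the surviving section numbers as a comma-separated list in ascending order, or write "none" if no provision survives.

none

Clause 2 is struck. Clause 5 operates only by reference to Clause 2, so it falls with Clause 2. Clause 6 makes Clause 5 an essential term, and Clause 5 has been rendered inoperative by the cascade; under Clause 6, the entire Agreement is therefore void. No provision of the Agreement survives.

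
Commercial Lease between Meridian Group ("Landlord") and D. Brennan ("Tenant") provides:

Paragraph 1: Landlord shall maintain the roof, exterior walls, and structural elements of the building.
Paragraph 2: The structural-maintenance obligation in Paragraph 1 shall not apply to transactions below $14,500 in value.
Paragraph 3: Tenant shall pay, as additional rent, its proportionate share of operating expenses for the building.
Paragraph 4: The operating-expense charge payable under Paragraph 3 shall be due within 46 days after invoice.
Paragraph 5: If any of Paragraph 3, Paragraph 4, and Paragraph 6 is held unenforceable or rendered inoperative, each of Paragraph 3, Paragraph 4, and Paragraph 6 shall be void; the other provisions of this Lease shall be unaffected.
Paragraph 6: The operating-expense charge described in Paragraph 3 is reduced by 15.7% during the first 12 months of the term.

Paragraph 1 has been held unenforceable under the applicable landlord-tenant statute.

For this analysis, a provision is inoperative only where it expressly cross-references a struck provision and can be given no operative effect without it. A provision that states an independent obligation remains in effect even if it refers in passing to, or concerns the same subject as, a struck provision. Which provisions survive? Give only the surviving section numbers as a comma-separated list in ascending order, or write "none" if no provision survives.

3, 4, 5, 6

Paragraph 1 is struck. The whole of Paragraph 2 is the carve-out from the structural-maintenance obligation, defined by reference to Paragraph 1, so Paragraph 2 cannot stand once Paragraph 1 is removed. Paragraph 5 ties Paragraph 3, Paragraph 4, and Paragraph 6 together, but none of those is affected here; the remaining provisions continue in force under Paragraph 5. The provisions still in force are Paragraph 3, Paragraph 4, Paragraph 5, and Paragraph 6.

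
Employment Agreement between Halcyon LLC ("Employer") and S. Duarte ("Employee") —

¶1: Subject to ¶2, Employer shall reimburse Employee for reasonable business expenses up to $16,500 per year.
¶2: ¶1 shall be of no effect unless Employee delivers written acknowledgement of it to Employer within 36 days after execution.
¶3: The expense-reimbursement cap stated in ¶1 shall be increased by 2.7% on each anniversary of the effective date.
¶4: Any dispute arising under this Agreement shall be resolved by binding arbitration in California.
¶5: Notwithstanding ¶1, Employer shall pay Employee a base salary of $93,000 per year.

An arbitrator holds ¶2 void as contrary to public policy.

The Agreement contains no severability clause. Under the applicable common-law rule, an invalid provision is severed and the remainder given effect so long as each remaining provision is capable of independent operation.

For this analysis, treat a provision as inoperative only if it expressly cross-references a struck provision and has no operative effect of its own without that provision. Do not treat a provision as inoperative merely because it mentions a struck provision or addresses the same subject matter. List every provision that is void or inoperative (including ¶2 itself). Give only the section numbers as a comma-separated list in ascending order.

2

¶2 is struck. Although ¶1 refers to ¶2, its operative terms do not depend on ¶2, so it remains in effect. Nothing else in the Agreement is defined by reference to ¶2. Under the stated default rule, only provisions that cannot operate independently fall away; the rest are enforced. That leaves ¶1, ¶3, ¶4, and ¶5 in effect.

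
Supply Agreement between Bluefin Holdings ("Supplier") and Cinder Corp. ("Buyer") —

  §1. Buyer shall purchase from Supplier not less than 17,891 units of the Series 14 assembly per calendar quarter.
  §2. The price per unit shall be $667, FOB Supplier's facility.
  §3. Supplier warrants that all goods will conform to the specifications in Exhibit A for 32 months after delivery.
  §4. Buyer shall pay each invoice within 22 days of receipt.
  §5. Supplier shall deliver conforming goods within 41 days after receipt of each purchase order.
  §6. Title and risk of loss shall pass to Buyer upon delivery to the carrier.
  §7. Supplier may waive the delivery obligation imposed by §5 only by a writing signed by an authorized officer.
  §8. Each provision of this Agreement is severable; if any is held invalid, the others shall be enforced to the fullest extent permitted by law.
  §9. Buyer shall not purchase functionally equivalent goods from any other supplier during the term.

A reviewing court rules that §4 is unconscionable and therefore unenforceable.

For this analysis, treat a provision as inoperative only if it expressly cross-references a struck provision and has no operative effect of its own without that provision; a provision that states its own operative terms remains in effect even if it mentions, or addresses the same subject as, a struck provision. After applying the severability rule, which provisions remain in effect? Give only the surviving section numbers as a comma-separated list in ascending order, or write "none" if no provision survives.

1, 2, 3, 5, 6, 7, 8, 9

§4 is struck. No other provision's operative terms depend on §4. §8 is a severability clause and preserves every provision that can still be given independent effect. The provisions still in force are §1, §2, §3, §5, §6, §7, §8, and §9.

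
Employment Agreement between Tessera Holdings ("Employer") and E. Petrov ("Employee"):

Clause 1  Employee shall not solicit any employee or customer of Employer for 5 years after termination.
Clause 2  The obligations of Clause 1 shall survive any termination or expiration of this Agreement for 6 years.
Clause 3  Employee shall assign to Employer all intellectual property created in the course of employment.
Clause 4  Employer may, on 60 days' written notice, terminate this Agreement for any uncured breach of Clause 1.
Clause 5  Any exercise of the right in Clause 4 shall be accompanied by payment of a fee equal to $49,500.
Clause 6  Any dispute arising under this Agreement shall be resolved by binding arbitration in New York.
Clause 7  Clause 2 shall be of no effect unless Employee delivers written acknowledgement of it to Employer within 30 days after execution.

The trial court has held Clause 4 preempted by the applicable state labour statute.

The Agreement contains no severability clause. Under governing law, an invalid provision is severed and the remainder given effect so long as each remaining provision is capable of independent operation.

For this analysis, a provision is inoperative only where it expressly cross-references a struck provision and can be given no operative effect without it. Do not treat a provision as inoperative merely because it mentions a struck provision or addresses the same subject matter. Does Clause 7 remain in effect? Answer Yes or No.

Clause 4 is struck. Clause 5 operates only by reference to Clause 4, so it falls with Clause 4. With no severability clause, the stated default rule severs what cannot stand and enforces each remaining provision that can operate on its own. The provisions still in force are Clause 1, Clause 2, Clause 3, Clause 6, and Clause 7. Clause 7 is among the surviving provisions, so the answer is yes.

Yes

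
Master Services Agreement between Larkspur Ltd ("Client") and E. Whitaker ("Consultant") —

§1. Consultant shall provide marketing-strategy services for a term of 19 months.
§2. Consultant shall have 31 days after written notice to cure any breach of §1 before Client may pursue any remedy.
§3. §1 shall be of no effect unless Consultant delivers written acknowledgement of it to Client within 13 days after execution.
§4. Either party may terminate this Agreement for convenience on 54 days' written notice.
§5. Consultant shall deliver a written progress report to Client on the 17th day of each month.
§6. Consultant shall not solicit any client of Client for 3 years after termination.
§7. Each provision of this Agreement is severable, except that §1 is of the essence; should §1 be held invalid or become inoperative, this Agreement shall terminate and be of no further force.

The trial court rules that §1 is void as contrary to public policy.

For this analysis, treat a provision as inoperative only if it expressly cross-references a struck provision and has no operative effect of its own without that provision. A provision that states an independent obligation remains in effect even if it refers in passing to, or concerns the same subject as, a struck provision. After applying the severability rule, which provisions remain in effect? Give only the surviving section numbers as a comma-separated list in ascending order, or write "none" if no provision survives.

§1 is struck. §2 has no operative effect of its own apart from §1 and is therefore inoperative. The only function of §3 is the acknowledgement condition for §1, so it cannot stand once §1 is removed. §7 makes §1 an essential term, and §1 is the provision held invalid; under §7, the entire Agreement is therefore void. No provision of the Agreement survives.

none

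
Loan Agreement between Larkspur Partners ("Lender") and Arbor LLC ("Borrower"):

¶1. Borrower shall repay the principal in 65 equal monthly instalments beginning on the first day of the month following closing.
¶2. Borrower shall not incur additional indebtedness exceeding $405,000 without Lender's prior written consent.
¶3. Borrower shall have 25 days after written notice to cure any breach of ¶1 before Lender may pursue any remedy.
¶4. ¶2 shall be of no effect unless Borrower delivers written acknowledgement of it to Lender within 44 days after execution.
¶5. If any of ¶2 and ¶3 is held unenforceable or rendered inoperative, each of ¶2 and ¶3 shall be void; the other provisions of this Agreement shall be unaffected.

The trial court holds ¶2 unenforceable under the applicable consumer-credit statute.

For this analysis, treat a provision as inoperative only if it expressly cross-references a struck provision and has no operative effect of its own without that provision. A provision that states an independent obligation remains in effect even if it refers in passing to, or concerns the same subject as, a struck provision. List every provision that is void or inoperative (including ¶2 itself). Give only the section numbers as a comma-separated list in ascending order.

¶2 is struck. ¶4 operates only by reference to ¶2, so it falls with ¶2. ¶5 declares ¶2 and ¶3 mutually dependent; since one of them has fallen, all of them are of no effect. That brings down ¶3 as well. The remainder continues in force under ¶5. That leaves ¶1 and ¶5 in effect.

2, 3, 4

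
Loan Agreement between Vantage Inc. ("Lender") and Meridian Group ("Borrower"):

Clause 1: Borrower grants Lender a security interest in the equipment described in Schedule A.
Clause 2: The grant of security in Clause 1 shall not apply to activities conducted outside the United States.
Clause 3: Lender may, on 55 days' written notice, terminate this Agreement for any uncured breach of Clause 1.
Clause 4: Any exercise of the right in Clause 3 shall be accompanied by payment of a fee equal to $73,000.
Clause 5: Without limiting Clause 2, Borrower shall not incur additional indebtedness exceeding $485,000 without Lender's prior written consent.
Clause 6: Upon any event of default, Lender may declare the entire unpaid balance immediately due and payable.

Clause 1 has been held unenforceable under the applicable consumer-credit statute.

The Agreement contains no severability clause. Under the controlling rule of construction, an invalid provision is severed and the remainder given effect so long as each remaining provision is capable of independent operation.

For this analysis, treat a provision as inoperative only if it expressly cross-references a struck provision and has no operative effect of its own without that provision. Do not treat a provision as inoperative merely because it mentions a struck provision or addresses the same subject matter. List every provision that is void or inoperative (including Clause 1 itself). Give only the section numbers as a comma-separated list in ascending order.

Clause 1 is struck. Clause 2 has no operative effect of its own apart from Clause 1 and is therefore inoperative. Clause 3 has no operative effect of its own apart from Clause 1 and is therefore inoperative. Clause 4 merely fixes the exercise fee for Clause 3; with Clause 3 gone it has nothing to operate on and falls away. Clause 5 mentions Clause 2 but its own obligation stands independently of Clause 2, so Clause 5 is not affected. With no severability clause, the stated default rule severs what cannot stand and enforces each remaining provision that can operate on its own. Clause 5 and Clause 6 remain in effect.

1, 2, 3, 4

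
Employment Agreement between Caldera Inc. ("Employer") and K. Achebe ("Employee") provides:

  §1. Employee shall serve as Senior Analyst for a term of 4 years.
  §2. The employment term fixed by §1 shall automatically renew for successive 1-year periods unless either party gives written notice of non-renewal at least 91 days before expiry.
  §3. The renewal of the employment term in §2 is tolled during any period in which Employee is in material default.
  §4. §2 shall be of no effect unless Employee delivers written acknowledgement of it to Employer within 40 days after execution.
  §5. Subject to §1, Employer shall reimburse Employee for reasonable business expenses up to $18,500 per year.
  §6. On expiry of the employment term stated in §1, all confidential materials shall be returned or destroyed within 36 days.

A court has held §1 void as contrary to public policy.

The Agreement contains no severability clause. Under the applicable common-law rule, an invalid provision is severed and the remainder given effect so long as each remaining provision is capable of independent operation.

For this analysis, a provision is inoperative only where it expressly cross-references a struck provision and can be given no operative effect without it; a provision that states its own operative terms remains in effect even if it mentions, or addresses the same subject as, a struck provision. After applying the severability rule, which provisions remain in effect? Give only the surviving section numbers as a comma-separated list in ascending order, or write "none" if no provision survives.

§1 is struck. §2 does nothing except set the renewal of the employment term by reference to §1; with §1 gone it has no independent effect and is inoperative. §6 has no operative effect of its own apart from §1 and is therefore inoperative. §3 does nothing except set the tolling of the renewal of the employment term by reference to §2; with §2 gone it has no independent effect and is inoperative. §4 has no operative effect of its own apart from §2 and is therefore inoperative. Although §5 refers to §1, its operative terms do not depend on §1, so it remains in effect. With no severability clause, the stated default rule severs what cannot stand and enforces each remaining provision that can operate on its own. Only §5 remains in effect.

5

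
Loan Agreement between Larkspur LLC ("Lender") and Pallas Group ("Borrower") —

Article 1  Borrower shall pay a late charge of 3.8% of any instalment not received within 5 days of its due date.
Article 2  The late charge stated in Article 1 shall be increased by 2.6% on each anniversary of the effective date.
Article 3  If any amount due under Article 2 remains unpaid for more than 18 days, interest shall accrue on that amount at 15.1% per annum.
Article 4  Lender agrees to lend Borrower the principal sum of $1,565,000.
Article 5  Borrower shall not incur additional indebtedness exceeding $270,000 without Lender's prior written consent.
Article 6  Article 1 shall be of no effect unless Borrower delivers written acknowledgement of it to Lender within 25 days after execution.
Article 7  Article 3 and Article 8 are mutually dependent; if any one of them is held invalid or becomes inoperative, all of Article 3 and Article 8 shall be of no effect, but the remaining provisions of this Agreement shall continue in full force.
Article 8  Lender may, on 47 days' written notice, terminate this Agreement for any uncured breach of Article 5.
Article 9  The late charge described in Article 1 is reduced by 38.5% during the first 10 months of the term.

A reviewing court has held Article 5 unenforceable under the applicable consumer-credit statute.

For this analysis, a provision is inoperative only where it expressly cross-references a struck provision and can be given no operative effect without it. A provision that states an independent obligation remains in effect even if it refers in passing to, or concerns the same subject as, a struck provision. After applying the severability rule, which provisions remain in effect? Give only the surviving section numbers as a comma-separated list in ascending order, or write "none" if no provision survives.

Article 5 is struck. Article 8 has no operative effect of its own apart from Article 5 and is therefore inoperative. Article 7 declares Article 3 and Article 8 mutually dependent; since one of them has fallen, all of them are of no effect. That brings down Article 3 as well. The remainder continues in force under Article 7. The provisions still in force are Article 1, Article 2, Article 4, Article 6, Article 7, and Article 9.

1, 2, 4, 6, 7, 9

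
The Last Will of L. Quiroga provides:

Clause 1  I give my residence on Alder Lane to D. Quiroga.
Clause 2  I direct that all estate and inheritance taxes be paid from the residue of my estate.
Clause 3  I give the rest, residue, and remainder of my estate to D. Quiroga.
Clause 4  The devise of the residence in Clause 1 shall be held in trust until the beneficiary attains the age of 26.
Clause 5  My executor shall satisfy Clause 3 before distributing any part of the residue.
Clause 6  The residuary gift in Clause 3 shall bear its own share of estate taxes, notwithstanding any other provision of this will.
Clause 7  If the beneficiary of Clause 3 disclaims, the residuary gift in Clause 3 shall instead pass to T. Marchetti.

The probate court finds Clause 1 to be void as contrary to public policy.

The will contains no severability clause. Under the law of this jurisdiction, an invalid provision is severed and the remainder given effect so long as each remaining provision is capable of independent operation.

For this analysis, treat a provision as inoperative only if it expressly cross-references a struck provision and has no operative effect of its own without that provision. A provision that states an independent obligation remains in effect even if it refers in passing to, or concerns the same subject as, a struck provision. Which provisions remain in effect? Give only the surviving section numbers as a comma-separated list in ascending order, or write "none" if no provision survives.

Clause 1 is struck. The only function of Clause 4 is the trust for Clause 1, so it cannot stand once Clause 1 is removed. With no severability clause, the stated default rule severs what cannot stand and enforces each remaining provision that can operate on its own. Clause 2, Clause 3, Clause 5, Clause 6, and Clause 7 remain in effect.

2, 3, 5, 6, 7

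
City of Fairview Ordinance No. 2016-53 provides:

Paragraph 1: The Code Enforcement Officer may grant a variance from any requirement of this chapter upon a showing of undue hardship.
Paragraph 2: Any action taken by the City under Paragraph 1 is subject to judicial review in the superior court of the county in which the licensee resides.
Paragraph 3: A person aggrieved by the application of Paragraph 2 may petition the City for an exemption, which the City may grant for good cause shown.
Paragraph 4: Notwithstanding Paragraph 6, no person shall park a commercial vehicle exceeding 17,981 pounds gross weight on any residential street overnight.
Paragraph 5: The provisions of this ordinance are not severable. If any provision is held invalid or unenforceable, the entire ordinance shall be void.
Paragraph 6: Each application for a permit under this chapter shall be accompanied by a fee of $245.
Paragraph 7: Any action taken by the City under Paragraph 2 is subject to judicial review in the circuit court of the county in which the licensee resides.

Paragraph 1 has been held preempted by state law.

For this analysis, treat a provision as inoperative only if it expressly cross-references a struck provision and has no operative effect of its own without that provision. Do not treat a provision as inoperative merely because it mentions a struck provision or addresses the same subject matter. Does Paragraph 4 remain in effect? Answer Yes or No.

Paragraph 1 is struck. Paragraph 2 has no operative effect of its own apart from Paragraph 1 and is therefore inoperative. Paragraph 3 merely fixes the exemption procedure for Paragraph 2; with Paragraph 2 gone it has nothing to operate on and falls away. Paragraph 7 merely fixes the judicial-review right for Paragraph 2; with Paragraph 2 gone it has nothing to operate on and falls away. Paragraph 5 provides that the ordinance is not severable, so the invalidity of any one provision voids the entire ordinance. No provision of the ordinance survives. Paragraph 4 is among the inoperative provisions, so the answer is no.

No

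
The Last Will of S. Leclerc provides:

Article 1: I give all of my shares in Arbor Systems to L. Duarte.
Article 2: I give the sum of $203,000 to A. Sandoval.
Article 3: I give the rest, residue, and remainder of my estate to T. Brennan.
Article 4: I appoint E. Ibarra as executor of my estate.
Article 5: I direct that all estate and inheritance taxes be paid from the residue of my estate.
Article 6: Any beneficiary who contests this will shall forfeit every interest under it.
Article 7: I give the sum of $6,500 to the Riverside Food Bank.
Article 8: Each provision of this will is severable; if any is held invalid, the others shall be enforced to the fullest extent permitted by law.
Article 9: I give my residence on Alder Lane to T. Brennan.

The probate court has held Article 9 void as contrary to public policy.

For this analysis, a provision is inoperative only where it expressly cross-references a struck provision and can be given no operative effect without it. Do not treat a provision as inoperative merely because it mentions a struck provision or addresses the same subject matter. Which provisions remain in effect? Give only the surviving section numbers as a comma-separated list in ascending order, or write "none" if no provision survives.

Article 9 is struck. Nothing else in the will is defined by reference to Article 9. Article 8 is a severability clause and preserves every provision that can still be given independent effect. That leaves Article 1, Article 2, Article 3, Article 4, Article 5, Article 6, Article 7, and Article 8 in effect.

1, 2, 3, 4, 5, 6, 7, 8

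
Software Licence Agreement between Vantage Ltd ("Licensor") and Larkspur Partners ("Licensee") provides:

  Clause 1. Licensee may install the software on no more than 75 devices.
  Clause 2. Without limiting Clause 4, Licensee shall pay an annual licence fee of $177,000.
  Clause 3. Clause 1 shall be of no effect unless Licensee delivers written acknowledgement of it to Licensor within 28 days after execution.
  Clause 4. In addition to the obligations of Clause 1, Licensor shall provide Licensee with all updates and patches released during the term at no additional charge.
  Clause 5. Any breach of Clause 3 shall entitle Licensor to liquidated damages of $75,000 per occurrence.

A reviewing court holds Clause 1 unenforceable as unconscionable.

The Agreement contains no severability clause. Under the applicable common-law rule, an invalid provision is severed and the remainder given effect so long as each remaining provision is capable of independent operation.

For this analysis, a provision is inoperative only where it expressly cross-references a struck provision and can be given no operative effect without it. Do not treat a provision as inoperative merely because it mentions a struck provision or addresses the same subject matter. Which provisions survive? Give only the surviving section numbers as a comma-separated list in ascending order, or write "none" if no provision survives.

Clause 1 is struck. Clause 3 has no operative effect of its own apart from Clause 1 and is therefore inoperative. Clause 5 operates only by reference to Clause 3, so it falls with Clause 3. Although Clause 4 refers to Clause 1, its operative terms do not depend on Clause 1, so it remains in effect. With no severability clause, the stated default rule severs what cannot stand and enforces each remaining provision that can operate on its own. The provisions still in force are Clause 2 and Clause 4.

2, 4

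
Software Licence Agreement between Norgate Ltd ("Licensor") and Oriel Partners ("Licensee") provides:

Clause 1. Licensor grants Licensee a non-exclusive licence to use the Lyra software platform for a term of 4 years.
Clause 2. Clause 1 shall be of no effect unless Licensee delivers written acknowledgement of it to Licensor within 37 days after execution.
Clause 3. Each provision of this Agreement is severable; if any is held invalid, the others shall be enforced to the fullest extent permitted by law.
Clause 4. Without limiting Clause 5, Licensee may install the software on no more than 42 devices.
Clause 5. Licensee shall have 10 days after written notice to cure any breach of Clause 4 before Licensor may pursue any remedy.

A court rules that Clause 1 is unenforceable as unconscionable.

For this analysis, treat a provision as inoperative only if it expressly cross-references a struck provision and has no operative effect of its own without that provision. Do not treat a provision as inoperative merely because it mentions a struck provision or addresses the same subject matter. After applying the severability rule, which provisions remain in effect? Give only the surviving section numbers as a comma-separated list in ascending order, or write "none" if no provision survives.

Clause 1 is struck. Clause 2 operates only by reference to Clause 1, so it falls with Clause 1. Clause 3 is a severability clause and preserves every provision that can still be given independent effect. Clause 3, Clause 4, and Clause 5 remain in effect.

3, 4, 5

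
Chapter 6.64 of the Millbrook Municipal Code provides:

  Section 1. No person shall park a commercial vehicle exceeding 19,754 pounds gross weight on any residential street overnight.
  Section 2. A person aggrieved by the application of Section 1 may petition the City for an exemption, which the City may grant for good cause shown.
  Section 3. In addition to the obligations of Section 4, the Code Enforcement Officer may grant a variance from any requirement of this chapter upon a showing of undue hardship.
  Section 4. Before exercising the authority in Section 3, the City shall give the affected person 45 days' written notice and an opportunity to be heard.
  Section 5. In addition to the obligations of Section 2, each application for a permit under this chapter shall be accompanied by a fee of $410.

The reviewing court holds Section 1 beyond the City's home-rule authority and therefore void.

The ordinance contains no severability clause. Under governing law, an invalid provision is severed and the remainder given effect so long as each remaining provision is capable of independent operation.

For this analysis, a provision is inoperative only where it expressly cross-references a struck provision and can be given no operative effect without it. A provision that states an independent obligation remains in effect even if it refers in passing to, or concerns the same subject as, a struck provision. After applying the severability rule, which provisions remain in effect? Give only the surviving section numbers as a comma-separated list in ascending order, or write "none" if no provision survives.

Section 1 is struck. Section 2 has no operative effect of its own apart from Section 1 and is therefore inoperative. Section 5 mentions Section 2 but its own obligation stands independently of Section 2, so Section 5 is not affected. Under the stated default rule, only provisions that cannot operate independently fall away; the rest are enforced. The provisions still in force are Section 3, Section 4, and Section 5.

3, 4, 5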